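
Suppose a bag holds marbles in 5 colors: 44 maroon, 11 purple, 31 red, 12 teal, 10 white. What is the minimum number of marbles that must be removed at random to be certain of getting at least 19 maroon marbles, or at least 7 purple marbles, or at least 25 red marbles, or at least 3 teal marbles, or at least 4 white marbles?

54

The worst case stops just short of every target: 18 maroon, 6 purple, 24 red, 2 teal, 3 white — 18 + 6 + 24 + 2 + 3 = 53 marbles.
One more marble must push some color to its target, so 53 + 1 = 54.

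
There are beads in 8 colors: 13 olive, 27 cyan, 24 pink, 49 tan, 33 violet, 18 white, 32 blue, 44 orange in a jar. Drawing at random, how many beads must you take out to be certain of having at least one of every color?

The hardest color to obtain is olive: we could draw every other bead first — 240 − 13 = 227 beads — without a single olive one.
The next draw must be olive, so 227 + 1 = 228.

228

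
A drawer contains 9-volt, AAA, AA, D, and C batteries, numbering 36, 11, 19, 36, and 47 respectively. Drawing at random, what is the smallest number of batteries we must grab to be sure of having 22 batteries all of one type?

94

Treat the 5 types as pigeonholes.
In the worst case we take at most 21 of each type, but all 11 AAA and all 19 AA (fewer than 21), giving 21 + 11 + 19 + 21 + 21 = 93.
One more battery then forces some type to 22, so 93 + 1 = 94.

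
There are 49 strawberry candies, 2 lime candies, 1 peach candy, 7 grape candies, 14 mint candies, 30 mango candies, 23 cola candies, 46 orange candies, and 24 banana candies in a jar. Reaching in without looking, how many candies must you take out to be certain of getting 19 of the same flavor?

In the worst case we take at most 18 of each flavor, but all 2 lime, all 1 peach, all 7 grape, and all 14 mint (fewer than 18), giving 18 + 2 + 1 + 7 + 14 + 18 + 18 + 18 + 18 = 114.
One more candy then forces some flavor to 19, so 114 + 1 = 115.

115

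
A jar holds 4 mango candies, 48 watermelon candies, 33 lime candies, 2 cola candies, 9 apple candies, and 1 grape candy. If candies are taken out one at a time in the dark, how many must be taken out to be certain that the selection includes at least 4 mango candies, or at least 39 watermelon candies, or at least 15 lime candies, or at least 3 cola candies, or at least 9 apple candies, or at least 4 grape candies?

Each of the 6 flavors has its own threshold; avoid all of them simultaneously.
The worst case stops just short of every target: 3 mango, 38 watermelon, 14 lime, 2 cola, 8 apple, all 1 grape — 3 + 38 + 14 + 2 + 8 + 1 = 66 candies.
One more candy must push some flavor to its target, so 66 + 1 = 67.

67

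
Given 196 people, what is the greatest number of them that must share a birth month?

17

There are 12 months of the year, which serve as the pigeonholes.
If each of the 12 months of the year held at most 16, the total would be at most 12 × 16 = 192 < 196, a contradiction.
So at least one holds ⌈196/12⌉ = 17.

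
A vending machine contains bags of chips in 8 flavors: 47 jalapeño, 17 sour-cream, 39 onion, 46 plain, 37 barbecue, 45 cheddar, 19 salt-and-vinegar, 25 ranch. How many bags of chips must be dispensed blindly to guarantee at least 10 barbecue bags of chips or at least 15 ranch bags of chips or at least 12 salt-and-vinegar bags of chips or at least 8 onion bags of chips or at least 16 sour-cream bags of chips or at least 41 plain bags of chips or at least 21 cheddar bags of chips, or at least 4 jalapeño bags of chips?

The worst case stops just short of every target: 3 jalapeño, 15 sour-cream, 7 onion, 40 plain, 9 barbecue, 20 cheddar, 11 salt-and-vinegar, 14 ranch — 3 + 15 + 7 + 40 + 9 + 20 + 11 + 14 = 119 bags of chips.
One more bag of chips must push some flavor to its target, so 119 + 1 = 120.

120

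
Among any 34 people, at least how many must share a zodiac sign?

3

There are 12 zodiac signs, which serve as the pigeonholes.
If each of the 12 zodiac signs held at most 2, the total would be at most 12 × 2 = 24 < 34, a contradiction.
So at least one holds ⌈34/12⌉ = 3.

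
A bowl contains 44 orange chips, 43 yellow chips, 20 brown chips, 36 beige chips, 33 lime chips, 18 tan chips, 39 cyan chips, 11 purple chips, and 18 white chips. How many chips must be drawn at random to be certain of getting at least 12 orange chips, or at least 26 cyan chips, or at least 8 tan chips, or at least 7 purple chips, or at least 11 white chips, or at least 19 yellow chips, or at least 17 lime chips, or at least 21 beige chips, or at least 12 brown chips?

125

The worst case stops just short of every target: 11 orange, 18 yellow, 11 brown, 20 beige, 16 lime, 7 tan, 25 cyan, 6 purple, 10 white — 11 + 18 + 11 + 20 + 16 + 7 + 25 + 6 + 10 = 124 chips.
One more chip must push some color to its target, so 124 + 1 = 125.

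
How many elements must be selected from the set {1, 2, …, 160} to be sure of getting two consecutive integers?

81

Partition {1, …, 160} into 80 pairs: {1,2}, {3,4}, …, {159,160}.
Choosing 80 integers — say the 80 even numbers 2, 4, …, 160 — takes one from each pair and avoids the property.
Choosing 81 forces two into the same pair by pigeonhole, and those are consecutive. So 81.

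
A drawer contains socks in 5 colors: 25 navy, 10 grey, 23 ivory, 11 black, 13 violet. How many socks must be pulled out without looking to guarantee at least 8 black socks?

79

To avoid black socks as long as possible, exhaust the other 4 colors first.
The worst case draws every non-black sock first: 25 + 10 + 23 + 13 = 71.
The next 8 draws are then forced to be black, giving 71 + 8 = 79.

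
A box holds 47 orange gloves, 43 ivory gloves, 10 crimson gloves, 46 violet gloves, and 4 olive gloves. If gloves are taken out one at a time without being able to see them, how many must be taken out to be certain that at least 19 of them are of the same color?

69

Treat the 5 colors as pigeonholes.
In the worst case we take at most 18 of each color, but all 10 crimson and all 4 olive (fewer than 18), giving 18 + 18 + 10 + 18 + 4 = 68.
One more glove then forces some color to 19, so 68 + 1 = 69.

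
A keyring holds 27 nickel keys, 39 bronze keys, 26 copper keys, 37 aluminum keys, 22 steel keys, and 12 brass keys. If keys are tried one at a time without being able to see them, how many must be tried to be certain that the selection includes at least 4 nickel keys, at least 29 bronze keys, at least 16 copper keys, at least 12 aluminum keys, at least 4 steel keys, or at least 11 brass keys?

71

Each of the 6 types has its own threshold; avoid all of them simultaneously.
The worst case stops just short of every target: 3 nickel, 28 bronze, 15 copper, 11 aluminum, 3 steel, 10 brass — 3 + 28 + 15 + 11 + 3 + 10 = 70 keys.
One more key must push some type to its target, so 70 + 1 = 71.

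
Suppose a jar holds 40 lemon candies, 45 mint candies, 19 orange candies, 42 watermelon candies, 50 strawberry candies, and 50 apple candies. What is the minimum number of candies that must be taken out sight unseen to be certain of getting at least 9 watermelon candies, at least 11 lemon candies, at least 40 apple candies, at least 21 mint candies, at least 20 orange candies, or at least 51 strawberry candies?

The worst case stops just short of every target: 10 lemon, 20 mint, 19 orange, 8 watermelon, 50 strawberry, 39 apple — 10 + 20 + 19 + 8 + 50 + 39 = 146 candies.
One more candy must push some flavor to its target, so 146 + 1 = 147.

147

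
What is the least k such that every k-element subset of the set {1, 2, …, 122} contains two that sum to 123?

62

Partition {1, …, 122} into 61 pairs: {1,122}, {2,121}, …, {61,62}.
Choosing 61 integers — say the integers 1 through 61 — takes one from each pair and avoids the property.
Choosing 62 forces two into the same pair by pigeonhole, and those sum to 123. So 62.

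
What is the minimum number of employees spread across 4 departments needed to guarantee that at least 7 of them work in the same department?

There are 4 departments acting as pigeonholes.
With 4 × 6 = 24 employees we could place exactly 6 in each, with no class reaching 7.
One more forces some class to hold 7, so 24 + 1 = 25.

25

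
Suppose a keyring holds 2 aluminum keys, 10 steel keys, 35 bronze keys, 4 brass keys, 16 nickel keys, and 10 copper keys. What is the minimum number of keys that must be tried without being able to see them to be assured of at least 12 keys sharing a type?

49

In the worst case we take at most 11 of each type, but all 2 aluminum, all 10 steel, all 4 brass, and all 10 copper (fewer than 11), giving 2 + 10 + 11 + 4 + 11 + 10 = 48.
One more key then forces some type to 12, so 48 + 1 = 49.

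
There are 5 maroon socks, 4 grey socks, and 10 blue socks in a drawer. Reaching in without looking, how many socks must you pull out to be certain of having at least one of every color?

16

The hardest color to obtain is grey: we could draw every other sock first — 19 − 4 = 15 socks — without a single grey one.
The next draw must be grey, so 15 + 1 = 16.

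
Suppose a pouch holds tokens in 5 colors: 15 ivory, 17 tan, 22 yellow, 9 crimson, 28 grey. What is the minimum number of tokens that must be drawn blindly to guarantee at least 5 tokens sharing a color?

The worst case takes 4 tokens of each color without reaching 5 of any: 5 × 4 = 20.
The next token must bring some color to 5, so 20 + 1 = 21.

21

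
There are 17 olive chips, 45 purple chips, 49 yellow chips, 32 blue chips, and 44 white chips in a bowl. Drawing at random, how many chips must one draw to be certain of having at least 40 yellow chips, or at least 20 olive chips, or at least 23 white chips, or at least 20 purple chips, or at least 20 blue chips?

117

The worst case stops just short of every target: all 17 olive, 19 purple, 39 yellow, 19 blue, 22 white — 17 + 19 + 39 + 19 + 22 = 116 chips.
One more chip must push some color to its target, so 116 + 1 = 117.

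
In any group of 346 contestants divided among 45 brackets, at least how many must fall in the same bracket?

8

The 346 contestants fall into 45 brackets.
If each of the 45 brackets held at most 7, the total would be at most 45 × 7 = 315 < 346, a contradiction.
So at least one holds ⌈346/45⌉ = 8.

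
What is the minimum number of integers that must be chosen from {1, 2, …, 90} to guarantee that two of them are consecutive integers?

46

Partition {1, …, 90} into 45 pairs: {1,2}, {3,4}, …, {89,90}.
Choosing 45 integers — say the 45 even numbers 2, 4, …, 90 — takes one from each pair and avoids the property.
Choosing 46 forces two into the same pair by pigeonhole, and those are consecutive. So 46.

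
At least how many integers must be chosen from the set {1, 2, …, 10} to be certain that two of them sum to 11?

6

Partition {1, …, 10} into 5 pairs: {1,10}, {2,9}, …, {5,6}.
Choosing 5 integers — say the integers 1 through 5 — takes one from each pair and avoids the property.
Choosing 6 forces two into the same pair by pigeonhole, and those sum to 11. So 6.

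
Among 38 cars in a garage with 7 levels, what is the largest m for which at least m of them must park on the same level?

6

The 38 cars fall into 7 levels.
If each of the 7 levels held at most 5, the total would be at most 7 × 5 = 35 < 38, a contradiction.
So at least one holds ⌈38/7⌉ = 6.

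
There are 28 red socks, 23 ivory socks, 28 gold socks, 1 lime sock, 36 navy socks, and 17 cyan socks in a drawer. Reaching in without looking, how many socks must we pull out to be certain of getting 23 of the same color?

107

In the worst case we take at most 22 of each color, but all 1 lime and all 17 cyan (fewer than 22), giving 22 + 22 + 22 + 1 + 22 + 17 = 106.
One more sock then forces some color to 23, so 106 + 1 = 107.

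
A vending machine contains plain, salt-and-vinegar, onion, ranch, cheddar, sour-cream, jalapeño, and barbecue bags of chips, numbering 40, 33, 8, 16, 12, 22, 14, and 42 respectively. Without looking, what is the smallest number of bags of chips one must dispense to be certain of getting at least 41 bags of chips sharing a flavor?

186

In the worst case we take at most 40 of each flavor, but all 33 salt-and-vinegar, all 8 onion, all 16 ranch, all 12 cheddar, all 22 sour-cream, and all 14 jalapeño (fewer than 40), giving 40 + 33 + 8 + 16 + 12 + 22 + 14 + 40 = 185.
One more bag of chips then forces some flavor to 41, so 185 + 1 = 186.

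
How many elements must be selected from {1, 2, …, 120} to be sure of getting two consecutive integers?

61

Partition {1, …, 120} into 60 pairs: {1,2}, {3,4}, …, {119,120}.
Choosing 60 integers — say the 60 even numbers 2, 4, …, 120 — takes one from each pair and avoids the property.
Choosing 61 forces two into the same pair by pigeonhole, and those are consecutive. So 61.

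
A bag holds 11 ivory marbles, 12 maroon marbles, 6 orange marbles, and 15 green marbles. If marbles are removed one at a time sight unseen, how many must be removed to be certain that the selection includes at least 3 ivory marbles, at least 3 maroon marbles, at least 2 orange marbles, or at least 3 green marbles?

The worst case stops just short of every target: 2 ivory, 2 maroon, 1 orange, 2 green — 2 + 2 + 1 + 2 = 7 marbles.
One more marble must push some color to its target, so 7 + 1 = 8.

8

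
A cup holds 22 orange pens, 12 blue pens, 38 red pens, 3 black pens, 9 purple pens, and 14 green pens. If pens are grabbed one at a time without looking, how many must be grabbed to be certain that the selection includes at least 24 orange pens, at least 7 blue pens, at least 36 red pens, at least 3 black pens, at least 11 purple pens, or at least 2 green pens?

Each of the 6 ink colors has its own threshold; avoid all of them simultaneously.
The worst case stops just short of every target: all 22 orange, 6 blue, 35 red, 2 black, all 9 purple, 1 green — 22 + 6 + 35 + 2 + 9 + 1 = 75 pens.
One more pen must push some ink color to its target, so 75 + 1 = 76.

76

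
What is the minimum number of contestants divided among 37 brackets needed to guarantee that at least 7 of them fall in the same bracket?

There are 37 brackets acting as pigeonholes.
With 37 × 6 = 222 contestants we could place exactly 6 in each, with no class reaching 7.
One more forces some class to hold 7, so 222 + 1 = 223.

223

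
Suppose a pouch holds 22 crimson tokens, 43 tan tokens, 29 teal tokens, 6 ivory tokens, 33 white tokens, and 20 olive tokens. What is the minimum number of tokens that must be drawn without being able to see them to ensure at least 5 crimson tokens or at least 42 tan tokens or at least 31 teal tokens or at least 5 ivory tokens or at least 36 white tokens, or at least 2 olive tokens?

113

Each of the 6 colors has its own threshold; avoid all of them simultaneously.
The worst case stops just short of every target: 4 crimson, 41 tan, all 29 teal, 4 ivory, all 33 white, 1 olive — 4 + 41 + 29 + 4 + 33 + 1 = 112 tokens.
One more token must push some color to its target, so 112 + 1 = 113.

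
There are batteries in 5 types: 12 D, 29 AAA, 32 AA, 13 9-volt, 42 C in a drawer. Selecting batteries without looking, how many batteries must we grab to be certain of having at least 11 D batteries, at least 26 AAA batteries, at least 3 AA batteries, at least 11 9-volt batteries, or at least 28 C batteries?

The worst case stops just short of every target: 10 D, 25 AAA, 2 AA, 10 9-volt, 27 C — 10 + 25 + 2 + 10 + 27 = 74 batteries.
One more battery must push some type to its target, so 74 + 1 = 75.

75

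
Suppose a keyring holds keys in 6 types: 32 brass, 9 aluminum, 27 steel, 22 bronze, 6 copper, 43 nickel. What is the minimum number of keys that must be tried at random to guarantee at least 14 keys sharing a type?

68

Treat the 6 types as pigeonholes.
In the worst case we take at most 13 of each type, but all 9 aluminum and all 6 copper (fewer than 13), giving 13 + 9 + 13 + 13 + 6 + 13 = 67.
One more key then forces some type to 14, so 67 + 1 = 68.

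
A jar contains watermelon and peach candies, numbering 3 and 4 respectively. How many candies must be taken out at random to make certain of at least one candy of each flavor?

The hardest flavor to obtain is watermelon: we could draw every other candy first — 7 − 3 = 4 candies — without a single watermelon one.
The next draw must be watermelon, so 4 + 1 = 5.

5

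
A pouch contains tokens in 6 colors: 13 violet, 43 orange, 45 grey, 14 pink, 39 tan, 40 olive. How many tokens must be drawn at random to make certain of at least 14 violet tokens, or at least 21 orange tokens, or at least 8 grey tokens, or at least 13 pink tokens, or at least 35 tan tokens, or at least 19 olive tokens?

105

Each of the 6 colors has its own threshold; avoid all of them simultaneously.
The worst case stops just short of every target: 13 violet, 20 orange, 7 grey, 12 pink, 34 tan, 18 olive — 13 + 20 + 7 + 12 + 34 + 18 = 104 tokens.
One more token must push some color to its target, so 104 + 1 = 105.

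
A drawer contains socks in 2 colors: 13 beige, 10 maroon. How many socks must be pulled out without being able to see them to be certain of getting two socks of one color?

3

Treat the 2 colors as pigeonholes.
The worst case takes 1 sock of each color without reaching 2 of any: 2 × 1 = 2.
The next sock must bring some color to 2, so 2 + 1 = 3.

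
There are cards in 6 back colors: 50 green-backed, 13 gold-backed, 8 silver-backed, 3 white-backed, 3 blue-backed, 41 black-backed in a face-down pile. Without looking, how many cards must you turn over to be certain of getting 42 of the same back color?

Treat the 6 back colors as pigeonholes.
In the worst case we take at most 41 of each back color, but all 13 gold-backed, all 8 silver-backed, all 3 white-backed, and all 3 blue-backed (fewer than 41), giving 41 + 13 + 8 + 3 + 3 + 41 = 109.
One more card then forces some back color to 42, so 109 + 1 = 110.

110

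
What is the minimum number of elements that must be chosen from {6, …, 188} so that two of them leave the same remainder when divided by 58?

59

Group the integers by remainder mod 58; there are 58 residue classes, each nonempty in this range.
Choosing one from each class (58 integers) avoids any shared remainder.
One more choice must repeat a class, so two differ by a multiple of 58. Hence 58 + 1 = 59.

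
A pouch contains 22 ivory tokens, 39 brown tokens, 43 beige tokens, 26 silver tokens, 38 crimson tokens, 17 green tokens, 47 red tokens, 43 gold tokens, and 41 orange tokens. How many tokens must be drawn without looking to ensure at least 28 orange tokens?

303

The worst case draws every non-orange token first: 22 + 39 + 43 + 26 + 38 + 17 + 47 + 43 = 275.
The next 28 draws are then forced to be orange, giving 275 + 28 = 303.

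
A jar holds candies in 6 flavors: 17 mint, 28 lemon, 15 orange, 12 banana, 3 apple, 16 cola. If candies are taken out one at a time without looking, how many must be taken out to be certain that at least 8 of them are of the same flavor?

In the worst case we take at most 7 of each flavor, but all 3 apple (fewer than 7), giving 7 + 7 + 7 + 7 + 3 + 7 = 38.
One more candy then forces some flavor to 8, so 38 + 1 = 39.

39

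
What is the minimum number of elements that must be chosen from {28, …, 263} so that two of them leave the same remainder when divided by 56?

Group the integers by remainder mod 56; there are 56 residue classes, each nonempty in this range.
Choosing one from each class (56 integers) avoids any shared remainder.
One more choice must repeat a class, so two differ by a multiple of 56. Hence 56 + 1 = 57.

57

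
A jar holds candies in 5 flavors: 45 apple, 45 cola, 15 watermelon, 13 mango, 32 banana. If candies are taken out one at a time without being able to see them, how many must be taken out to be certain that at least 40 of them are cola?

145

To avoid cola candies as long as possible, exhaust the other 4 flavors first.
The worst case draws every non-cola candy first: 45 + 15 + 13 + 32 = 105.
The next 40 draws are then forced to be cola, giving 105 + 40 = 145.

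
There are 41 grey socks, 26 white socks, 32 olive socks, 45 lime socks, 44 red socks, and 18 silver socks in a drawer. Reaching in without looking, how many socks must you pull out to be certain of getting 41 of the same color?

197

Treat the 6 colors as pigeonholes.
In the worst case we take at most 40 of each color, but all 26 white, all 32 olive, and all 18 silver (fewer than 40), giving 40 + 26 + 32 + 40 + 40 + 18 = 196.
One more sock then forces some color to 41, so 196 + 1 = 197.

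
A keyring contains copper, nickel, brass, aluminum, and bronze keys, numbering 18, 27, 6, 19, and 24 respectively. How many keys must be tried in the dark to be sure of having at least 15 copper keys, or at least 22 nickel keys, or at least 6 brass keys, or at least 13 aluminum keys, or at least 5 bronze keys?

57

The worst case stops just short of every target: 14 copper, 21 nickel, 5 brass, 12 aluminum, 4 bronze — 14 + 21 + 5 + 12 + 4 = 56 keys.
One more key must push some type to its target, so 56 + 1 = 57.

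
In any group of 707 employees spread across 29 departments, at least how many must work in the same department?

25

The 707 employees fall into 29 departments.
If each of the 29 departments held at most 24, the total would be at most 29 × 24 = 696 < 707, a contradiction.
So at least one holds ⌈707/29⌉ = 25.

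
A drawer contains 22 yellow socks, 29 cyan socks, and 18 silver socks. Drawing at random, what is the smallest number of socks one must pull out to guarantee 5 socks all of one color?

13

Treat the 3 colors as pigeonholes.
The worst case takes 4 socks of each color without reaching 5 of any: 3 × 4 = 12.
The next sock must bring some color to 5, so 12 + 1 = 13.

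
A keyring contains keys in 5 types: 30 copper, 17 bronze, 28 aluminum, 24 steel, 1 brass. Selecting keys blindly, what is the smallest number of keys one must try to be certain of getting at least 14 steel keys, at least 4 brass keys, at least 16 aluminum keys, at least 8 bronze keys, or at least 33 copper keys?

67

The worst case stops just short of every target: all 30 copper, 7 bronze, 15 aluminum, 13 steel, all 1 brass — 30 + 7 + 15 + 13 + 1 = 66 keys.
One more key must push some type to its target, so 66 + 1 = 67.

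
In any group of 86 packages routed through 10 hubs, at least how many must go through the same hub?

The 86 packages fall into 10 hubs.
If each of the 10 hubs held at most 8, the total would be at most 10 × 8 = 80 < 86, a contradiction.
So at least one holds ⌈86/10⌉ = 9.

9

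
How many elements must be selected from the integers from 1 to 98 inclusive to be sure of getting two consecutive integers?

Partition {1, …, 98} into 49 pairs: {1,2}, {3,4}, …, {97,98}.
Choosing 49 integers — say the 49 even numbers 2, 4, …, 98 — takes one from each pair and avoids the property.
Choosing 50 forces two into the same pair by pigeonhole, and those are consecutive. So 50.

50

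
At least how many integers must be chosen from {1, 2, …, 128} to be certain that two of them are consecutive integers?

Partition {1, …, 128} into 64 pairs: {1,2}, {3,4}, …, {127,128}.
Choosing 64 integers — say the 64 even numbers 2, 4, …, 128 — takes one from each pair and avoids the property.
Choosing 65 forces two into the same pair by pigeonhole, and those are consecutive. So 65.

65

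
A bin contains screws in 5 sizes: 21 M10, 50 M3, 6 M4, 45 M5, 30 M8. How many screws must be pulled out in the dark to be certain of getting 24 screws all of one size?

97

Treat the 5 sizes as pigeonholes.
In the worst case we take at most 23 of each size, but all 21 M10 and all 6 M4 (fewer than 23), giving 21 + 23 + 6 + 23 + 23 = 96.
One more screw then forces some size to 24, so 96 + 1 = 97.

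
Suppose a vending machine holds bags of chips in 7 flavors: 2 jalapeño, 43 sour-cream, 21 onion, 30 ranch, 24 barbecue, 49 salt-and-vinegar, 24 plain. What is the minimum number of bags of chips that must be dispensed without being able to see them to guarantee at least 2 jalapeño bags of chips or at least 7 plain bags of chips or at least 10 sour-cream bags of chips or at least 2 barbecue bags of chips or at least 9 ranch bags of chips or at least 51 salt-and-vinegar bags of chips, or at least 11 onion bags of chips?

85

The worst case stops just short of every target: 1 jalapeño, 9 sour-cream, 10 onion, 8 ranch, 1 barbecue, all 49 salt-and-vinegar, 6 plain — 1 + 9 + 10 + 8 + 1 + 49 + 6 = 84 bags of chips.
One more bag of chips must push some flavor to its target, so 84 + 1 = 85.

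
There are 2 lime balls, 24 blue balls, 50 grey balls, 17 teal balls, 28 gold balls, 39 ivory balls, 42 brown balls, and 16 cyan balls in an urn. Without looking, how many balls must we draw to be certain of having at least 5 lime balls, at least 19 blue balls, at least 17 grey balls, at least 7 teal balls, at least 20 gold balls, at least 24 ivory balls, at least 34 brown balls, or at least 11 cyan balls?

128

Each of the 8 colors has its own threshold; avoid all of them simultaneously.
The worst case stops just short of every target: all 2 lime, 18 blue, 16 grey, 6 teal, 19 gold, 23 ivory, 33 brown, 10 cyan — 2 + 18 + 16 + 6 + 19 + 23 + 33 + 10 = 127 balls.
One more ball must push some color to its target, so 127 + 1 = 128.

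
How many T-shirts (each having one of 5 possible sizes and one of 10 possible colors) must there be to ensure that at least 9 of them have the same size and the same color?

401

There are 5 × 10 = 50 (size, color) combinations acting as pigeonholes.
With 50 × 8 = 400 T-shirts we could place exactly 8 in each, with no (size, color) pair reaching 9.
One more forces some (size, color) pair to hold 9, so 400 + 1 = 401.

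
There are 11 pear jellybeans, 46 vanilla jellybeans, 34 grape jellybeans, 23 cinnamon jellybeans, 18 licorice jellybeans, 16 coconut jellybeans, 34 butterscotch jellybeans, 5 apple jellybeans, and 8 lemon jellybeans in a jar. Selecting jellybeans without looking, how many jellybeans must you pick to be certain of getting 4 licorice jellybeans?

181

To avoid licorice jellybeans as long as possible, exhaust the other 8 flavors first.
The worst case draws every non-licorice jellybean first: 11 + 46 + 34 + 23 + 16 + 34 + 5 + 8 = 177.
The next 4 draws are then forced to be licorice, giving 177 + 4 = 181.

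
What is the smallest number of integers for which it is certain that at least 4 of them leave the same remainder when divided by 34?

103

There are 34 residue classes modulo 34 acting as pigeonholes.
With 34 × 3 = 102 integers we could place exactly 3 in each, with no class reaching 4.
One more forces some class to hold 4, so 102 + 1 = 103.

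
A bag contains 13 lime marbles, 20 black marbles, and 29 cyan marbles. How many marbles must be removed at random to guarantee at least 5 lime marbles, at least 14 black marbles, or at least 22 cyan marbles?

The worst case stops just short of every target: 4 lime, 13 black, 21 cyan — 4 + 13 + 21 = 38 marbles.
One more marble must push some color to its target, so 38 + 1 = 39.

39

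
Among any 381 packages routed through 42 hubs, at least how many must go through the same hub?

10

The 381 packages fall into 42 hubs.
If each of the 42 hubs held at most 9, the total would be at most 42 × 9 = 378 < 381, a contradiction.
So at least one holds ⌈381/42⌉ = 10.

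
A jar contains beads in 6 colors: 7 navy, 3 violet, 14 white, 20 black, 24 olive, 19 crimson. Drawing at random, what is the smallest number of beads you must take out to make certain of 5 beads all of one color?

24

Treat the 6 colors as pigeonholes.
In the worst case we take at most 4 of each color, but all 3 violet (fewer than 4), giving 4 + 3 + 4 + 4 + 4 + 4 = 23.
One more bead then forces some color to 5, so 23 + 1 = 24.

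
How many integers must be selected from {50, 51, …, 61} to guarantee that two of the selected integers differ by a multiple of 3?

4

Use the pigeonhole principle on residue classes: group the integers by remainder mod 3; there are 3 residue classes, each nonempty in this range.
Choosing one from each class (3 integers) avoids any shared remainder.
One more choice must repeat a class, so two differ by a multiple of 3. Hence 3 + 1 = 4.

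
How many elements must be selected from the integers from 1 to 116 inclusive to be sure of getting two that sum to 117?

Partition {1, …, 116} into 58 pairs: {1,116}, {2,115}, …, {58,59}.
Choosing 58 integers — say the integers 1 through 58 — takes one from each pair and avoids the property.
Choosing 59 forces two into the same pair by pigeonhole, and those sum to 117. So 59.

59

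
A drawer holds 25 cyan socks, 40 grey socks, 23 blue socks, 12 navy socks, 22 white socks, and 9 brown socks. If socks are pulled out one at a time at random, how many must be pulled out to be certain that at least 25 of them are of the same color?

115

Treat the 6 colors as pigeonholes.
In the worst case we take at most 24 of each color, but all 23 blue, all 12 navy, all 22 white, and all 9 brown (fewer than 24), giving 24 + 24 + 23 + 12 + 22 + 9 = 114.
One more sock then forces some color to 25, so 114 + 1 = 115.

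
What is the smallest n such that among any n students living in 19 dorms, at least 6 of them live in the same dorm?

96

There are 19 dorms acting as pigeonholes.
With 19 × 5 = 95 students we could place exactly 5 in each, with no class reaching 6.
One more forces some class to hold 6, so 95 + 1 = 96.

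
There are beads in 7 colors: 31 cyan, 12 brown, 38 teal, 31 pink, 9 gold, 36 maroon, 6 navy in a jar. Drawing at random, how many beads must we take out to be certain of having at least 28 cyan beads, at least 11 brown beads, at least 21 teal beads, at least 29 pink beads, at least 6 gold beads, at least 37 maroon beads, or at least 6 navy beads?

Each of the 7 colors has its own threshold; avoid all of them simultaneously.
The worst case stops just short of every target: 27 cyan, 10 brown, 20 teal, 28 pink, 5 gold, 36 maroon, 5 navy — 27 + 10 + 20 + 28 + 5 + 36 + 5 = 131 beads.
One more bead must push some color to its target, so 131 + 1 = 132.

132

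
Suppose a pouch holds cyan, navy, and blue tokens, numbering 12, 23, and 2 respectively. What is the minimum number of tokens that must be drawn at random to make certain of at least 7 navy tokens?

21

To avoid navy tokens as long as possible, exhaust the other 2 colors first.
The worst case draws every non-navy token first: 12 + 2 = 14.
The next 7 draws are then forced to be navy, giving 14 + 7 = 21.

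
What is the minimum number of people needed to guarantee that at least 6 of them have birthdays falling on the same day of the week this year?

There are 7 days of the week acting as pigeonholes.
With 7 × 5 = 35 people we could place exactly 5 in each, with no class reaching 6.
One more forces some class to hold 6, so 35 + 1 = 36.

36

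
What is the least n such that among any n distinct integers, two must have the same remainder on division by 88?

89

Two integers differ by a multiple of 88 exactly when they share a remainder mod 88.
There are 88 residue classes mod 88, so 88 integers can all lie in distinct classes.
One more integer must repeat a residue, giving a difference divisible by 88. So n = 88 + 1 = 89.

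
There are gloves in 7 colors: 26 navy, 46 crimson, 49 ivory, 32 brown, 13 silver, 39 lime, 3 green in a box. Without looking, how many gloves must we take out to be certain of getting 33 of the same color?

171

In the worst case we take at most 32 of each color, but all 26 navy, all 13 silver, and all 3 green (fewer than 32), giving 26 + 32 + 32 + 32 + 13 + 32 + 3 = 170.
One more glove then forces some color to 33, so 170 + 1 = 171.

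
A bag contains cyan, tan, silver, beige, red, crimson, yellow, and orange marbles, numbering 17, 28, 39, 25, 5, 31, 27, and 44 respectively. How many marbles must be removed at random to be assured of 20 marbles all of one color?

137

Treat the 8 colors as pigeonholes.
In the worst case we take at most 19 of each color, but all 17 cyan and all 5 red (fewer than 19), giving 17 + 19 + 19 + 19 + 5 + 19 + 19 + 19 = 136.
One more marble then forces some color to 20, so 136 + 1 = 137.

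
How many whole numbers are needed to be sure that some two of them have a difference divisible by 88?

89

Use the pigeonhole principle on residue classes: two integers differ by a multiple of 88 exactly when they share a remainder mod 88.
There are 88 residue classes mod 88, so 88 integers can all lie in distinct classes.
One more integer must repeat a residue, giving a difference divisible by 88. So n = 88 + 1 = 89.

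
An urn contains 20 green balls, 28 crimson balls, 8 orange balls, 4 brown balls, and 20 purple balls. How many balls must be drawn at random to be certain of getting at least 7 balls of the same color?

29

In the worst case we take at most 6 of each color, but all 4 brown (fewer than 6), giving 6 + 6 + 6 + 4 + 6 = 28.
One more ball then forces some color to 7, so 28 + 1 = 29.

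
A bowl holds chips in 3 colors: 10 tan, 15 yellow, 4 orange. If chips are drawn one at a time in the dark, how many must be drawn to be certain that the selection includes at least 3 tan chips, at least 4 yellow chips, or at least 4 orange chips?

The worst case stops just short of every target: 2 tan, 3 yellow, 3 orange — 2 + 3 + 3 = 8 chips.
One more chip must push some color to its target, so 8 + 1 = 9.

9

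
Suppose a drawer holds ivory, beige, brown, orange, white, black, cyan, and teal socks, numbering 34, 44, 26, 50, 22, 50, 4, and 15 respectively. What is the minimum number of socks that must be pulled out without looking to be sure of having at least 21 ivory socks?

The worst case draws every non-ivory sock first: 44 + 26 + 50 + 22 + 50 + 4 + 15 = 211.
The next 21 draws are then forced to be ivory, giving 211 + 21 = 232.

232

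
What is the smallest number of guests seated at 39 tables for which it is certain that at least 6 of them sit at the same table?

There are 39 tables acting as pigeonholes.
With 39 × 5 = 195 guests we could place exactly 5 in each, with no class reaching 6.
One more forces some class to hold 6, so 195 + 1 = 196.

196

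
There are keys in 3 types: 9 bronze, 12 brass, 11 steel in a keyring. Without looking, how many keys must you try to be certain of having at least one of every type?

24

The hardest type to obtain is bronze: we could draw every other key first — 32 − 9 = 23 keys — without a single bronze one.
The next draw must be bronze, so 23 + 1 = 24.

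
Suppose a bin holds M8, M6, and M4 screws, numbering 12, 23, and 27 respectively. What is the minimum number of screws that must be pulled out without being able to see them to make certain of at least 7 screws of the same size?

19

Treat the 3 sizes as pigeonholes.
The worst case takes 6 screws of each size without reaching 7 of any: 3 × 6 = 18.
The next screw must bring some size to 7, so 18 + 1 = 19.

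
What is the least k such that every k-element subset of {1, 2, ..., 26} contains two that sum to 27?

14

Partition {1, …, 26} into 13 pairs: {1,26}, {2,25}, …, {13,14}.
Choosing 13 integers — say the integers 1 through 13 — takes one from each pair and avoids the property.
Choosing 14 forces two into the same pair by pigeonhole, and those sum to 27. So 14.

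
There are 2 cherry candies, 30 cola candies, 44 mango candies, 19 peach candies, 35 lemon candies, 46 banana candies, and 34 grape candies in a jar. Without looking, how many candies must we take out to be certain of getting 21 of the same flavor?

Treat the 7 flavors as pigeonholes.
In the worst case we take at most 20 of each flavor, but all 2 cherry and all 19 peach (fewer than 20), giving 2 + 20 + 20 + 19 + 20 + 20 + 20 = 121.
One more candy then forces some flavor to 21, so 121 + 1 = 122.

122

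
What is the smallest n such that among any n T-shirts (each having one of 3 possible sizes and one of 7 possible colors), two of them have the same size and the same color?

There are 3 × 7 = 21 (size, color) combinations acting as pigeonholes.
With 21 T-shirts we could place one in each, avoiding any repeat.
One more forces some (size, color) pair to hold 2, so 21 + 1 = 22.

22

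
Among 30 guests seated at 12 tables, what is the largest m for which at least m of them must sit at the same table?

If each of the 12 tables held at most 2, the total would be at most 12 × 2 = 24 < 30, a contradiction.
So at least one holds ⌈30/12⌉ = 3.

3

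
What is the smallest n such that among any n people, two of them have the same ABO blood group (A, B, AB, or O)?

There are 4 ABO blood groups acting as pigeonholes.
With 4 people we could place one in each, avoiding any repeat.
One more forces some class to hold 2, so 4 + 1 = 5.

5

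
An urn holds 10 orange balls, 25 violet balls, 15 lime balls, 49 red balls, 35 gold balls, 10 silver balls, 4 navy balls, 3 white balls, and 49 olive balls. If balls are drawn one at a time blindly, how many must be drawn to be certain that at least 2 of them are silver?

To avoid silver balls as long as possible, exhaust the other 8 colors first.
The worst case draws every non-silver ball first: 10 + 25 + 15 + 49 + 35 + 4 + 3 + 49 = 190.
The next 2 draws are then forced to be silver, giving 190 + 2 = 192.

192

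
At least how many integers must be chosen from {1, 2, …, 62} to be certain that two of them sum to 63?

Partition {1, …, 62} into 31 pairs: {1,62}, {2,61}, …, {31,32}.
Choosing 31 integers — say the integers 1 through 31 — takes one from each pair and avoids the property.
Choosing 32 forces two into the same pair by pigeonhole, and those sum to 63. So 32.

32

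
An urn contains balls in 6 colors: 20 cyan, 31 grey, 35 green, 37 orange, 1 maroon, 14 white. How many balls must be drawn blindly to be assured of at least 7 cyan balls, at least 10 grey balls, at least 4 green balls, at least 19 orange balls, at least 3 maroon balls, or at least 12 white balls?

The worst case stops just short of every target: 6 cyan, 9 grey, 3 green, 18 orange, all 1 maroon, 11 white — 6 + 9 + 3 + 18 + 1 + 11 = 48 balls.
One more ball must push some color to its target, so 48 + 1 = 49.

49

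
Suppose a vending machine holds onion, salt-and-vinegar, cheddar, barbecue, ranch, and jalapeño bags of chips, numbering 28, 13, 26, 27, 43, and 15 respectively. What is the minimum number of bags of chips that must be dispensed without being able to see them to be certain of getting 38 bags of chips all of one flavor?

Treat the 6 flavors as pigeonholes.
In the worst case we take at most 37 of each flavor, but all 28 onion, all 13 salt-and-vinegar, all 26 cheddar, all 27 barbecue, and all 15 jalapeño (fewer than 37), giving 28 + 13 + 26 + 27 + 37 + 15 = 146.
One more bag of chips then forces some flavor to 38, so 146 + 1 = 147.

147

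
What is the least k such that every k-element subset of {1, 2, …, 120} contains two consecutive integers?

Partition {1, …, 120} into 60 pairs: {1,2}, {3,4}, …, {119,120}.
Choosing 60 integers — say the 60 even numbers 2, 4, …, 120 — takes one from each pair and avoids the property.
Choosing 61 forces two into the same pair by pigeonhole, and those are consecutive. So 61.

61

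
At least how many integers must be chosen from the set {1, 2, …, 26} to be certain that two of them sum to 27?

14

Partition {1, …, 26} into 13 pairs: {1,26}, {2,25}, …, {13,14}.
Choosing 13 integers — say the integers 1 through 13 — takes one from each pair and avoids the property.
Choosing 14 forces two into the same pair by pigeonhole, and those sum to 27. So 14.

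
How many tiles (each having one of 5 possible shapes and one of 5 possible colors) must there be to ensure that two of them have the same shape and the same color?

26

There are 5 × 5 = 25 (shape, color) combinations acting as pigeonholes.
With 25 tiles we could place one in each, avoiding any repeat.
One more forces some (shape, color) pair to hold 2, so 25 + 1 = 26.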